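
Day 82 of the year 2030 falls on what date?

January has 31 days (82 − 31 = 51 remain).
February has 28 days (51 − 28 = 23 remain).
23 into March → March 23.

March 23, 2030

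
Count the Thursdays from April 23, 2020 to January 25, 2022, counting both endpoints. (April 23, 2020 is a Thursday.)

92

April 23, 2020 is a Thursday; the first Thursday on or after it is April 23, 2020.
From April 23, 2020 to January 25, 2022: 252 + 365 + 25 = 642 days (rest of 2020, 2021, to January 25, 2022 in 2022).
642 ÷ 7 = 91 full weeks with remainder 5, so 91 more Thursdays after the first → 92.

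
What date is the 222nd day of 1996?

Jan has 31 days (222 − 31 = 191 remain).
Feb has 29 days (191 − 29 = 162 remain).
Mar has 31 days (162 − 31 = 131 remain).
Apr has 30 days (131 − 30 = 101 remain).
May has 31 days (101 − 31 = 70 remain).
Jun has 30 days (70 − 30 = 40 remain).
Jul has 31 days (40 − 31 = 9 remain).
9 into Aug → Aug 9.

Aug 9, 1996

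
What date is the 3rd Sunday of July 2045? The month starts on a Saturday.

July 2045 begins on a Saturday, so the first Sunday is July 2 (1 day later).
The 3rd Sunday is 2 weeks later: 2 + 14 = 16.

16 July 2045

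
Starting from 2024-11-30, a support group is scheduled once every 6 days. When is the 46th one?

The 46th occurrence is 45 intervals after the first: 45 × 6 = 270 days after 2024-11-30.
November has 30 days — 0 days to the end of November leaves 270.
December has 31 days (239 left).
January has 31 days (208 left).
February has 28 days (180 left).
March has 31 days (149 left).
April has 30 days (119 left).
May has 31 days (88 left).
June has 30 days (58 left).
July has 31 days (27 left).
27 days into August → 2025-08-27.

2025-08-27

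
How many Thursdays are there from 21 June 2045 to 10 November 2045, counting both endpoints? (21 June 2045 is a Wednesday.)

21 June 2045 is a Wednesday; the first Thursday on or after it is 22 June 2045 (1 day later).
From 22 June 2045 to 10 November 2045: 8 + 31 + 31 + 30 + 31 + 10 = 141 days (rest of June, July, August, September, October, November).
141 ÷ 7 = 20 full weeks with remainder 1, so 20 more Thursdays after the first → 21.

21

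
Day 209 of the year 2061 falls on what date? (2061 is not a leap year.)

January has 31 days (209 − 31 = 178 remain).
February has 28 days (178 − 28 = 150 remain).
March has 31 days (150 − 31 = 119 remain).
April has 30 days (119 − 30 = 89 remain).
May has 31 days (89 − 31 = 58 remain).
June has 30 days (58 − 30 = 28 remain).
28 into July → July 28.

28 July 2061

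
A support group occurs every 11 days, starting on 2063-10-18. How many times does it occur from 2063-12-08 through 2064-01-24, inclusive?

4

Occurrences land 11·i days after 2063-10-18 for i = 0, 1, 2, …
2063-12-08 is 51 days after the start; 51 ÷ 11 = 4 remainder 7; since the remainder is 7, round up to i = 5. First occurrence in the window: #6 on 2063-12-12 (5×11 = 55 days in).
2064-01-24 is 98 days after the start; 98 ÷ 11 = 8 remainder 10. Last occurrence in the window: #9 on 2064-01-14.
Occurrences #6 through #9: 4 in total.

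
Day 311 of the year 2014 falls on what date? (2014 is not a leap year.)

Jan has 31 days (311 − 31 = 280 remain).
Feb has 28 days (280 − 28 = 252 remain).
Mar has 31 days (252 − 31 = 221 remain).
Apr has 30 days (221 − 30 = 191 remain).
May has 31 days (191 − 31 = 160 remain).
Jun has 30 days (160 − 30 = 130 remain).
Jul has 31 days (130 − 31 = 99 remain).
Aug has 31 days (99 − 31 = 68 remain).
Sep has 30 days (68 − 30 = 38 remain).
Oct has 31 days (38 − 31 = 7 remain).
7 into Nov → Nov 7.

Nov 7, 2014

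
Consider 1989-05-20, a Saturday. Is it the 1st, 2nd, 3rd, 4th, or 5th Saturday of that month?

3rd

Day 20 falls in week ⌈20/7⌉ of the month.
Days 1–7 hold the 1st Saturday, 8–14 the 2nd, 15–21 the 3rd, 22–28 the 4th, 29–31 the 5th.
20 is in the range for the 3rd.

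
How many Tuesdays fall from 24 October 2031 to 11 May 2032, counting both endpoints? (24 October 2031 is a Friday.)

24 October 2031 is a Friday; the first Tuesday on or after it is 28 October 2031 (4 days later).
From 28 October 2031 to 11 May 2032: 3 + 30 + 31 + 31 + 29 + 31 + 30 + 11 = 196 days (rest of October, November, December, January, February, March, April, May).
196 ÷ 7 = 28 full weeks with remainder 0, so 28 more Tuesdays after the first → 29.

29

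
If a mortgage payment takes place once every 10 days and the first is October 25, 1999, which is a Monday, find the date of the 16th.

The 16th occurrence is 15 intervals after the first: 15 × 10 = 150 days after October 25, 1999.
October has 31 days — 6 days to the end of October leaves 144.
November has 30 days (114 left).
December has 31 days (83 left).
January has 31 days (52 left).
February has 29 days (23 left).
23 days into March → March 23, 2000.

March 23, 2000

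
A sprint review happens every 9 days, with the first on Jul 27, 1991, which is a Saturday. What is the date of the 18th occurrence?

The 18th occurrence is 17 intervals after the first: 17 × 9 = 153 days after Jul 27, 1991.
Jul has 31 days — 4 days to the end of Jul leaves 149.
Aug has 31 days (118 left).
Sep has 30 days (88 left).
Oct has 31 days (57 left).
Nov has 30 days (27 left).
27 days into Dec → Dec 27, 1991.

Dec 27, 1991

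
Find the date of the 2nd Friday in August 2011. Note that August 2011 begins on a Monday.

August 12, 2011

August 2011 begins on a Monday, so the first Friday is August 5 (4 days later).
The 2nd Friday is 1 weeks later: 5 + 7 = 12.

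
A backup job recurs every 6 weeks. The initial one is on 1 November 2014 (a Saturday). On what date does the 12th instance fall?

6 February 2016

The 12th occurrence is 11 intervals after the first: 11 × 42 = 462 days after 1 November 2014.
November has 30 days — 29 days to the end of November leaves 433.
From end of November to end of 2014 is 31 days (402 left).
2015 has 365 days (37 left).
January has 31 days (6 left).
6 days into February → 6 February 2016.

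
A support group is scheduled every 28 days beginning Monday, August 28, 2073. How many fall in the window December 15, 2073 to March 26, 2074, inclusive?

4

Occurrences land 28·i days after August 28, 2073 for i = 0, 1, 2, …
December 15, 2073 is 109 days after the start; 109 ÷ 28 = 3 remainder 25; since the remainder is 25, round up to i = 4. First occurrence in the window: #5 on December 18, 2073 (4×28 = 112 days in).
March 26, 2074 is 210 days after the start; 210 ÷ 28 = 7 remainder 14. Last occurrence in the window: #8 on March 12, 2074.
Occurrences #5 through #8: 4 in total.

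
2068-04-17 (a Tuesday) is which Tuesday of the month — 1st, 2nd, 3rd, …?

3rd

Day 17 falls in week ⌈17/7⌉ of the month.
Days 1–7 hold the 1st Tuesday, 8–14 the 2nd, 15–21 the 3rd, 22–28 the 4th, 29–31 the 5th.
17 is in the range for the 3rd.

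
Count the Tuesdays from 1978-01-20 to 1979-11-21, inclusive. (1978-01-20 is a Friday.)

1978-01-20 is a Friday; the first Tuesday on or after it is 1978-01-24 (4 days later).
From 1978-01-24 to 1979-11-21: 341 + 325 = 666 days (rest of 1978, to 1979-11-21 in 1979).
666 ÷ 7 = 95 full weeks with remainder 1, so 95 more Tuesdays after the first → 96.

96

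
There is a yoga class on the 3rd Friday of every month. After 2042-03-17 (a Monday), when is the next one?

2042-03-21

March 2042 starts on a Saturday; its first Friday is the 7th, so the 3rd Friday is the 21st — 2042-03-21.
2042-03-21 is after 2042-03-17, so that is the next one.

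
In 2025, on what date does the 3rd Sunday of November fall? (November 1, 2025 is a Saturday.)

16 November 2025

November 2025 begins on a Saturday, so the first Sunday is November 2 (1 day later).
The 3rd Sunday is 2 weeks later: 2 + 14 = 16.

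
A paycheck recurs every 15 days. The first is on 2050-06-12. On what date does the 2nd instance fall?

2050-06-27

The 2nd occurrence is 1 interval after the first: 1 × 15 = 15 days after 2050-06-12.
15 days later is 2050-06-27.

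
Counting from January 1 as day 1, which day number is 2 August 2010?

214

Days in months before August: 31 + 28 + 31 + 30 + 31 + 30 + 31 = 212.
Plus 2 days into August → day 214.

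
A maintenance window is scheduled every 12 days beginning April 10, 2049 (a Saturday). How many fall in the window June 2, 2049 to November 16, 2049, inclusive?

14

Occurrences land 12·i days after April 10, 2049 for i = 0, 1, 2, …
June 2, 2049 is 53 days after the start; 53 ÷ 12 = 4 remainder 5; since the remainder is 5, round up to i = 5. First occurrence in the window: #6 on June 9, 2049 (5×12 = 60 days in).
November 16, 2049 is 220 days after the start; 220 ÷ 12 = 18 remainder 4. Last occurrence in the window: #19 on November 12, 2049.
Occurrences #6 through #19: 14 in total.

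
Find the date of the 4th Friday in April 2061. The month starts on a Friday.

April 2061 begins on a Friday, so the first Friday is April 1.
The 4th Friday is 3 weeks later: 1 + 21 = 22.

2061-04-22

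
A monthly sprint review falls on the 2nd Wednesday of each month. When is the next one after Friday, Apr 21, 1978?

Apr 1978 starts on a Saturday; its first Wednesday is the 5th, so the 2nd Wednesday is the 12th — Apr 12, 1978.
That is not after Apr 21, 1978, so look at May 1978.
May 1978 starts on a Monday; its first Wednesday is the 3rd, so the 2nd Wednesday is the 10th — May 10, 1978.

May 10, 1978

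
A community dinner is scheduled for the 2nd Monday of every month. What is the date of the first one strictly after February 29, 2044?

March 14, 2044

February 2044 starts on a Monday; its first Monday is the 1st, so the 2nd Monday is the 8th — February 8, 2044.
That is not after February 29, 2044, so look at March 2044.
March 2044 starts on a Tuesday; its first Monday is the 7th, so the 2nd Monday is the 14th — March 14, 2044.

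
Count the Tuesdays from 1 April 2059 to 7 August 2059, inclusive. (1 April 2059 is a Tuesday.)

1 April 2059 is a Tuesday; the first Tuesday on or after it is 1 April 2059.
From 1 April 2059 to 7 August 2059: 29 + 31 + 30 + 31 + 7 = 128 days (rest of April, May, June, July, August).
128 ÷ 7 = 18 full weeks with remainder 2, so 18 more Tuesdays after the first → 19.

19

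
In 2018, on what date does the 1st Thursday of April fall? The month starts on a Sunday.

April 5, 2018

April 2018 begins on a Sunday, so the first Thursday is April 5 (4 days later).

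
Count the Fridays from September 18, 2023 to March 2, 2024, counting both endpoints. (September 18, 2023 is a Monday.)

24

September 18, 2023 is a Monday; the first Friday on or after it is September 22, 2023 (4 days later).
From September 22, 2023 to March 2, 2024: 8 + 31 + 30 + 31 + 31 + 29 + 2 = 162 days (rest of September, October, November, December, January, February, March).
162 ÷ 7 = 23 full weeks with remainder 1, so 23 more Fridays after the first → 24.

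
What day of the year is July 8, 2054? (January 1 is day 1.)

189

Days in months before July: 31 + 28 + 31 + 30 + 31 + 30 = 181.
Plus 8 days into July → day 189.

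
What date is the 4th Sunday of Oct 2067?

Oct 2067 begins on a Saturday, so the first Sunday is Oct 2 (1 day later).
The 4th Sunday is 3 weeks later: 2 + 21 = 23.

Oct 23, 2067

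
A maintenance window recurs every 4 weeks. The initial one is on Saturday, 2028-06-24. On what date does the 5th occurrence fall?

The 5th occurrence is 4 intervals after the first: 4 × 28 = 112 days after 2028-06-24.
June has 30 days — 6 days to the end of June leaves 106.
July has 31 days (75 left).
August has 31 days (44 left).
September has 30 days (14 left).
14 days into October → 2028-10-14.

2028-10-14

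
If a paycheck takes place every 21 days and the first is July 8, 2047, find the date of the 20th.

The 20th occurrence is 19 intervals after the first: 19 × 21 = 399 days after July 8, 2047.
July has 31 days — 23 days to the end of July leaves 376.
August has 31 days (345 left).
September has 30 days (315 left).
October has 31 days (284 left).
November has 30 days (254 left).
December has 31 days (223 left).
January has 31 days (192 left).
February has 29 days (163 left).
March has 31 days (132 left).
April has 30 days (102 left).
May has 31 days (71 left).
June has 30 days (41 left).
July has 31 days (10 left).
10 days into August → August 10, 2048.

August 10, 2048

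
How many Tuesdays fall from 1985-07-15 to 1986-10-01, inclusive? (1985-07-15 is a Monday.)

64

1985-07-15 is a Monday; the first Tuesday on or after it is 1985-07-16 (1 day later).
From 1985-07-16 to 1986-10-01: 168 + 274 = 442 days (rest of 1985, to 1986-10-01 in 1986).
442 ÷ 7 = 63 full weeks with remainder 1, so 63 more Tuesdays after the first → 64.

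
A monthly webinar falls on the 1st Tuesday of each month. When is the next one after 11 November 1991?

November 1991 starts on a Friday, so its 1st Tuesday is 5 November 1991 (4 days in).
That is not after 11 November 1991, so look at December 1991.
December 1991 starts on a Sunday, so its 1st Tuesday is 3 December 1991 (2 days in).

3 December 1991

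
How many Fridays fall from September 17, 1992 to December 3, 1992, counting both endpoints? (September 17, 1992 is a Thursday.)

September 17, 1992 is a Thursday; the first Friday on or after it is September 18, 1992 (1 day later).
From September 18, 1992 to December 3, 1992: 12 + 31 + 30 + 3 = 76 days (rest of September, October, November, December).
76 ÷ 7 = 10 full weeks with remainder 6, so 10 more Fridays after the first → 11.

11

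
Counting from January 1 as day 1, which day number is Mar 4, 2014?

Days in months before Mar: 31 + 28 = 59.
Plus 4 days into Mar → day 63.

63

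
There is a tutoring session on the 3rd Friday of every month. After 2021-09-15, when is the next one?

September 2021 starts on a Wednesday; its first Friday is the 3rd, so the 3rd Friday is the 17th — 2021-09-17.
2021-09-17 is after 2021-09-15, so that is the next one.

2021-09-17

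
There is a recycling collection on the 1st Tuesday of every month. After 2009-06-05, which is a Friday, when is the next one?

June 2009 starts on a Monday, so its 1st Tuesday is 2009-06-02 (1 day in).
That is not after 2009-06-05, so look at July 2009.
July 2009 starts on a Wednesday, so its 1st Tuesday is 2009-07-07 (6 days in).

2009-07-07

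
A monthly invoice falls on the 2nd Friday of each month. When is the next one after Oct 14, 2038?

Oct 2038 starts on a Friday; its first Friday is the 1st, so the 2nd Friday is the 8th — Oct 8, 2038.
That is not after Oct 14, 2038, so look at Nov 2038.
Nov 2038 starts on a Monday; its first Friday is the 5th, so the 2nd Friday is the 12th — Nov 12, 2038.

Nov 12, 2038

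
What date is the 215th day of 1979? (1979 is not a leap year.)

3 August 1979

January has 31 days (215 − 31 = 184 remain).
February has 28 days (184 − 28 = 156 remain).
March has 31 days (156 − 31 = 125 remain).
April has 30 days (125 − 30 = 95 remain).
May has 31 days (95 − 31 = 64 remain).
June has 30 days (64 − 30 = 34 remain).
July has 31 days (34 − 31 = 3 remain).
3 into August → August 3.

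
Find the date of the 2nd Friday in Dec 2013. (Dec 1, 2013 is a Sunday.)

Dec 2013 begins on a Sunday, so the first Friday is Dec 6 (5 days later).
The 2nd Friday is 1 weeks later: 6 + 7 = 13.

Dec 13, 2013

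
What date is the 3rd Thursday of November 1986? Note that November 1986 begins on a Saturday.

November 1986 begins on a Saturday, so the first Thursday is November 6 (5 days later).
The 3rd Thursday is 2 weeks later: 6 + 14 = 20.

November 20, 1986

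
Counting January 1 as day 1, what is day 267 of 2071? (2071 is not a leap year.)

January has 31 days (267 − 31 = 236 remain).
February has 28 days (236 − 28 = 208 remain).
March has 31 days (208 − 31 = 177 remain).
April has 30 days (177 − 30 = 147 remain).
May has 31 days (147 − 31 = 116 remain).
June has 30 days (116 − 30 = 86 remain).
July has 31 days (86 − 31 = 55 remain).
August has 31 days (55 − 31 = 24 remain).
24 into September → September 24.

September 24, 2071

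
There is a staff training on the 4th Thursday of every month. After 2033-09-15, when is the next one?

2033-09-22

September 2033 starts on a Thursday; its first Thursday is the 1st, so the 4th Thursday is the 22nd — 2033-09-22.
2033-09-22 is after 2033-09-15, so that is the next one.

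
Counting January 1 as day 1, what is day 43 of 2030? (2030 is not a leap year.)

Jan has 31 days (43 − 31 = 12 remain).
12 into Feb → Feb 12.

Feb 12, 2030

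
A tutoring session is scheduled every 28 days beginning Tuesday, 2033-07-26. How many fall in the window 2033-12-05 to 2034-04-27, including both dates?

5

Occurrences land 28·i days after 2033-07-26 for i = 0, 1, 2, …
2033-12-05 is 132 days after the start; 132 ÷ 28 = 4 remainder 20; since the remainder is 20, round up to i = 5. First occurrence in the window: #6 on 2033-12-13 (5×28 = 140 days in).
2034-04-27 is 275 days after the start; 275 ÷ 28 = 9 remainder 23. Last occurrence in the window: #10 on 2034-04-04.
Occurrences #6 through #10: 5 in total.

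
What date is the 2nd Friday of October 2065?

October 2065 begins on a Thursday, so the first Friday is October 2 (1 day later).
The 2nd Friday is 1 weeks later: 2 + 7 = 9.

9 October 2065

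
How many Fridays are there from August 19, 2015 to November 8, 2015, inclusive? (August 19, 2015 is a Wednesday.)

August 19, 2015 is a Wednesday; the first Friday on or after it is August 21, 2015 (2 days later).
From August 21, 2015 to November 8, 2015: 10 + 30 + 31 + 8 = 79 days (rest of August, September, October, November).
79 ÷ 7 = 11 full weeks with remainder 2, so 11 more Fridays after the first → 12.

12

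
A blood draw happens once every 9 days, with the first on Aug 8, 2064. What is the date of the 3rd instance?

Aug 26, 2064

The 3rd occurrence is 2 intervals after the first: 2 × 9 = 18 days after Aug 8, 2064.
18 days later is Aug 26, 2064.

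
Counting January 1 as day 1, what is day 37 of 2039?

2039-02-06

January has 31 days (37 − 31 = 6 remain).
6 into February → February 6.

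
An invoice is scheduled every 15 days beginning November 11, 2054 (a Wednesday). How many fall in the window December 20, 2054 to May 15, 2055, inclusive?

Occurrences land 15·i days after November 11, 2054 for i = 0, 1, 2, …
December 20, 2054 is 39 days after the start; 39 ÷ 15 = 2 remainder 9; since the remainder is 9, round up to i = 3. First occurrence in the window: #4 on December 26, 2054 (3×15 = 45 days in).
May 15, 2055 is 185 days after the start; 185 ÷ 15 = 12 remainder 5. Last occurrence in the window: #13 on May 10, 2055.
Occurrences #4 through #13: 10 in total.

10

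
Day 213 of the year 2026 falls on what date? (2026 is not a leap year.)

August 1, 2026

January has 31 days (213 − 31 = 182 remain).
February has 28 days (182 − 28 = 154 remain).
March has 31 days (154 − 31 = 123 remain).
April has 30 days (123 − 30 = 93 remain).
May has 31 days (93 − 31 = 62 remain).
June has 30 days (62 − 30 = 32 remain).
July has 31 days (32 − 31 = 1 remain).
1 into August → August 1.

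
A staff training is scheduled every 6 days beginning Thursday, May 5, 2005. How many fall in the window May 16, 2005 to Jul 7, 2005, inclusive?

Occurrences land 6·i days after May 5, 2005 for i = 0, 1, 2, …
May 16, 2005 is 11 days after the start; 11 ÷ 6 = 1 remainder 5; since the remainder is 5, round up to i = 2. First occurrence in the window: #3 on May 17, 2005 (2×6 = 12 days in).
Jul 7, 2005 is 63 days after the start; 63 ÷ 6 = 10 remainder 3. Last occurrence in the window: #11 on Jul 4, 2005.
Occurrences #3 through #11: 9 in total.

9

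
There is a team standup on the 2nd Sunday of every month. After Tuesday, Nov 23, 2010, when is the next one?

Dec 12, 2010

Nov 2010 starts on a Monday; its first Sunday is the 7th, so the 2nd Sunday is the 14th — Nov 14, 2010.
That is not after Nov 23, 2010, so look at Dec 2010.
Dec 2010 starts on a Wednesday; its first Sunday is the 5th, so the 2nd Sunday is the 12th — Dec 12, 2010.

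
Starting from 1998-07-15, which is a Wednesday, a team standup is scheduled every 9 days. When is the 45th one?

1999-08-15

The 45th occurrence is 44 intervals after the first: 44 × 9 = 396 days after 1998-07-15.
July has 31 days — 16 days to the end of July leaves 380.
August has 31 days (349 left).
September has 30 days (319 left).
October has 31 days (288 left).
November has 30 days (258 left).
December has 31 days (227 left).
January has 31 days (196 left).
February has 28 days (168 left).
March has 31 days (137 left).
April has 30 days (107 left).
May has 31 days (76 left).
June has 30 days (46 left).
July has 31 days (15 left).
15 days into August → 1999-08-15.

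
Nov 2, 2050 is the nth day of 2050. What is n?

Days in months before Nov: 31 + 28 + 31 + 30 + 31 + 30 + 31 + 31 + 30 + 31 = 304.
Plus 2 days into Nov → day 306.

306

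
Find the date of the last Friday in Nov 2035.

The first Friday of Nov 2035 is Nov 2.
Nov 2035 has 30 days. Adding weeks: 2, 9, 16, 23, 30 — the last one ≤ 30 is the 30th.

Nov 30, 2035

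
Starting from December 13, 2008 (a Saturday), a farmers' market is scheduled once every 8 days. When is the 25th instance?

June 23, 2009

The 25th occurrence is 24 intervals after the first: 24 × 8 = 192 days after December 13, 2008.
December has 31 days — 18 days to the end of December leaves 174.
January has 31 days (143 left).
February has 28 days (115 left).
March has 31 days (84 left).
April has 30 days (54 left).
May has 31 days (23 left).
23 days into June → June 23, 2009.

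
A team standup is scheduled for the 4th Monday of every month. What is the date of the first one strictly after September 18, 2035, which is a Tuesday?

September 24, 2035

September 2035 starts on a Saturday; its first Monday is the 3rd, so the 4th Monday is the 24th — September 24, 2035.
September 24, 2035 is after September 18, 2035, so that is the next one.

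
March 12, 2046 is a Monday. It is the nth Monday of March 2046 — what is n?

2nd

Day 12 falls in week ⌈12/7⌉ of the month.
Days 1–7 hold the 1st Monday, 8–14 the 2nd, 15–21 the 3rd, 22–28 the 4th, 29–31 the 5th.
12 is in the range for the 2nd.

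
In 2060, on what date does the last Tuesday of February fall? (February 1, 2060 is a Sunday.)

February 2060 begins on a Sunday, so the first Tuesday is February 3 (2 days later).
February 2060 has 29 days. Adding weeks: 3, 10, 17, 24 — the last one ≤ 29 is the 24th.

24 February 2060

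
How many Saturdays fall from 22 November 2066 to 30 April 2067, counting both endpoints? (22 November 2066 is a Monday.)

22 November 2066 is a Monday; the first Saturday on or after it is 27 November 2066 (5 days later).
From 27 November 2066 to 30 April 2067: 3 + 31 + 31 + 28 + 31 + 30 = 154 days (rest of November, December, January, February, March, April).
154 ÷ 7 = 22 full weeks with remainder 0, so 22 more Saturdays after the first → 23.

23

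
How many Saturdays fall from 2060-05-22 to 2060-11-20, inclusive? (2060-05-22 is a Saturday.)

2060-05-22 is a Saturday; the first Saturday on or after it is 2060-05-22.
From 2060-05-22 to 2060-11-20: 9 + 30 + 31 + 31 + 30 + 31 + 20 = 182 days (rest of May, June, July, August, September, October, November).
182 ÷ 7 = 26 full weeks with remainder 0, so 26 more Saturdays after the first → 27.

27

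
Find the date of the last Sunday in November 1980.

The first Sunday of November 1980 is November 2.
November 1980 has 30 days. Adding weeks: 2, 9, 16, 23, 30 — the last one ≤ 30 is the 30th.

November 30, 1980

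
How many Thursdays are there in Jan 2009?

Jan 1, 2009 is a Thursday; the first Thursday on or after it is Jan 1, 2009.
From Jan 1, 2009 to Jan 31, 2009 is 31 − 1 = 30 days.
30 ÷ 7 = 4 full weeks with remainder 2, so 4 more Thursdays after the first → 5.

5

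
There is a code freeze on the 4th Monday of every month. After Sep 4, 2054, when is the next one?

Sep 28, 2054

Sep 2054 starts on a Tuesday; its first Monday is the 7th, so the 4th Monday is the 28th — Sep 28, 2054.
Sep 28, 2054 is after Sep 4, 2054, so that is the next one.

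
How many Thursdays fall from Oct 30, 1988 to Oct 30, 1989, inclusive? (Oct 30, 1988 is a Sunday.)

52

Oct 30, 1988 is a Sunday; the first Thursday on or after it is Nov 3, 1988 (4 days later).
From Nov 3, 1988 to Oct 30, 1989: 58 + 303 = 361 days (rest of 1988, to Oct 30, 1989 in 1989).
361 ÷ 7 = 51 full weeks with remainder 4, so 51 more Thursdays after the first → 52.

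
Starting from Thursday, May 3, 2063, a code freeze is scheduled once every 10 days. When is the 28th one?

The 28th occurrence is 27 intervals after the first: 27 × 10 = 270 days after May 3, 2063.
May has 31 days — 28 days to the end of May leaves 242.
June has 30 days (212 left).
July has 31 days (181 left).
August has 31 days (150 left).
September has 30 days (120 left).
October has 31 days (89 left).
November has 30 days (59 left).
December has 31 days (28 left).
28 days into January → January 28, 2064.

January 28, 2064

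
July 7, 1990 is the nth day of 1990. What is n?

Days in months before July: 31 + 28 + 31 + 30 + 31 + 30 = 181.
Plus 7 days into July → day 188.

188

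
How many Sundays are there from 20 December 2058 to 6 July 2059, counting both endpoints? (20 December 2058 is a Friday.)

29

20 December 2058 is a Friday; the first Sunday on or after it is 22 December 2058 (2 days later).
From 22 December 2058 to 6 July 2059: 9 + 31 + 28 + 31 + 30 + 31 + 30 + 6 = 196 days (rest of December, January, February, March, April, May, June, July).
196 ÷ 7 = 28 full weeks with remainder 0, so 28 more Sundays after the first → 29.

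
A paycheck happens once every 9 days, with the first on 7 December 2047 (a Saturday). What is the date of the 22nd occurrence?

The 22nd occurrence is 21 intervals after the first: 21 × 9 = 189 days after 7 December 2047.
December has 31 days — 24 days to the end of December leaves 165.
January has 31 days (134 left).
February has 29 days (105 left).
March has 31 days (74 left).
April has 30 days (44 left).
May has 31 days (13 left).
13 days into June → 13 June 2048.

13 June 2048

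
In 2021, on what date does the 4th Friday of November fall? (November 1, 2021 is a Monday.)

November 2021 begins on a Monday, so the first Friday is November 5 (4 days later).
The 4th Friday is 3 weeks later: 5 + 21 = 26.

November 26, 2021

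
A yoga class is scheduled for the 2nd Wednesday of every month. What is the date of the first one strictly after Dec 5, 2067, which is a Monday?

Dec 2067 starts on a Thursday; its first Wednesday is the 7th, so the 2nd Wednesday is the 14th — Dec 14, 2067.
Dec 14, 2067 is after Dec 5, 2067, so that is the next one.

Dec 14, 2067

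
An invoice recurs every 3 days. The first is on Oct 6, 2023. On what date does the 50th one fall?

The 50th occurrence is 49 intervals after the first: 49 × 3 = 147 days after Oct 6, 2023.
Oct has 31 days — 25 days to the end of Oct leaves 122.
Nov has 30 days (92 left).
Dec has 31 days (61 left).
Jan has 31 days (30 left).
Feb has 29 days (1 left).
1 day into Mar → Mar 1, 2024.

Mar 1, 2024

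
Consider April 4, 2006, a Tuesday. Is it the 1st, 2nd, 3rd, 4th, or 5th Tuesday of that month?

1st

Day 4 falls in week ⌈4/7⌉ of the month.
Days 1–7 hold the 1st Tuesday, 8–14 the 2nd, 15–21 the 3rd, 22–28 the 4th, 29–31 the 5th.
4 is in the range for the 1st.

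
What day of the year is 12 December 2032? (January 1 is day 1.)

347

Days in months before December: 31 + 29 + 31 + 30 + 31 + 30 + 31 + 31 + 30 + 31 + 30 = 335.
Plus 12 days into December → day 347.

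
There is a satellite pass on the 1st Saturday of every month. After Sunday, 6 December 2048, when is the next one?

December 2048 starts on a Tuesday, so its 1st Saturday is 5 December 2048 (4 days in).
That is not after 6 December 2048, so look at January 2049.
January 2049 starts on a Friday, so its 1st Saturday is 2 January 2049 (1 day in).

2 January 2049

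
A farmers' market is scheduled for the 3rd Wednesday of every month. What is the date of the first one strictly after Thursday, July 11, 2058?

July 17, 2058

July 2058 starts on a Monday; its first Wednesday is the 3rd, so the 3rd Wednesday is the 17th — July 17, 2058.
July 17, 2058 is after July 11, 2058, so that is the next one.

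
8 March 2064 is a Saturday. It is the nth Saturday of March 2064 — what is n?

Day 8 falls in week ⌈8/7⌉ of the month.
Days 1–7 hold the 1st Saturday, 8–14 the 2nd, 15–21 the 3rd, 22–28 the 4th, 29–31 the 5th.
8 is in the range for the 2nd.

2nd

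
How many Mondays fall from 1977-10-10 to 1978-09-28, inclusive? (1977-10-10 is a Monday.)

1977-10-10 is a Monday; the first Monday on or after it is 1977-10-10.
From 1977-10-10 to 1978-09-28: 82 + 271 = 353 days (rest of 1977, to 1978-09-28 in 1978).
353 ÷ 7 = 50 full weeks with remainder 3, so 50 more Mondays after the first → 51.

51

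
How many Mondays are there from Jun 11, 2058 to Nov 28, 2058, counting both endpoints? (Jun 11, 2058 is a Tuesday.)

Jun 11, 2058 is a Tuesday; the first Monday on or after it is Jun 17, 2058 (6 days later).
From Jun 17, 2058 to Nov 28, 2058: 13 + 31 + 31 + 30 + 31 + 28 = 164 days (rest of Jun, Jul, Aug, Sep, Oct, Nov).
164 ÷ 7 = 23 full weeks with remainder 3, so 23 more Mondays after the first → 24.

24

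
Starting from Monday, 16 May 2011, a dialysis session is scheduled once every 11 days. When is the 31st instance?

The 31st occurrence is 30 intervals after the first: 30 × 11 = 330 days after 16 May 2011.
May has 31 days — 15 days to the end of May leaves 315.
June has 30 days (285 left).
July has 31 days (254 left).
August has 31 days (223 left).
September has 30 days (193 left).
October has 31 days (162 left).
November has 30 days (132 left).
December has 31 days (101 left).
January has 31 days (70 left).
February has 29 days (41 left).
March has 31 days (10 left).
10 days into April → 10 April 2012.

10 April 2012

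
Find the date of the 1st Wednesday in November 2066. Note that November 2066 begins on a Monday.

November 2066 begins on a Monday, so the first Wednesday is November 3 (2 days later).

November 3, 2066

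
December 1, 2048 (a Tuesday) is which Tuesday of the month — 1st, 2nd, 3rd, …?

Day 1 falls in week ⌈1/7⌉ of the month.
Days 1–7 hold the 1st Tuesday, 8–14 the 2nd, 15–21 the 3rd, 22–28 the 4th, 29–31 the 5th.
1 is in the range for the 1st.

1st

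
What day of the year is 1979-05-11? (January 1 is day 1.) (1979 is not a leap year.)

131

Days in months before May: 31 + 28 + 31 + 30 = 120.
Plus 11 days into May → day 131.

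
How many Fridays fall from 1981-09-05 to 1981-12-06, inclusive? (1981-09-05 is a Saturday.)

1981-09-05 is a Saturday; the first Friday on or after it is 1981-09-11 (6 days later).
From 1981-09-11 to 1981-12-06: 19 + 31 + 30 + 6 = 86 days (rest of September, October, November, December).
86 ÷ 7 = 12 full weeks with remainder 2, so 12 more Fridays after the first → 13.

13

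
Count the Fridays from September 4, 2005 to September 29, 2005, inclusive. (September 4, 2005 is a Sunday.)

3

September 4, 2005 is a Sunday; the first Friday on or after it is September 9, 2005 (5 days later).
From September 9, 2005 to September 29, 2005 is 29 − 9 = 20 days.
20 ÷ 7 = 2 full weeks with remainder 6, so 2 more Fridays after the first → 3.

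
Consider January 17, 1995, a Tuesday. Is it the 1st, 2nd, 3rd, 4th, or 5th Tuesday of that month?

3rd

Day 17 falls in week ⌈17/7⌉ of the month.
Days 1–7 hold the 1st Tuesday, 8–14 the 2nd, 15–21 the 3rd, 22–28 the 4th, 29–31 the 5th.
17 is in the range for the 3rd.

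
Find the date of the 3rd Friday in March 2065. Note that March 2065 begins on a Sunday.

March 2065 begins on a Sunday, so the first Friday is March 6 (5 days later).
The 3rd Friday is 2 weeks later: 6 + 14 = 20.

20 March 2065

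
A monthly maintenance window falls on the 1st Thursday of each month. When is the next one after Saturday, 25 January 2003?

January 2003 starts on a Wednesday, so its 1st Thursday is 2 January 2003 (1 day in).
That is not after 25 January 2003, so look at February 2003.
February 2003 starts on a Saturday, so its 1st Thursday is 6 February 2003 (5 days in).

6 February 2003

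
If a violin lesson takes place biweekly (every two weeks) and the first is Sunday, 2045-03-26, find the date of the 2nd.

2045-04-09

The 2nd occurrence is 1 interval after the first: 1 × 14 = 14 days after 2045-03-26.
March has 31 days — 5 days to the end of March leaves 9.
9 days into April → 2045-04-09.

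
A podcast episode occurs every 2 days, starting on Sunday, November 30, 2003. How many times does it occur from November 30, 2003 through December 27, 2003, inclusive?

Occurrences land 2·i days after November 30, 2003 for i = 0, 1, 2, …
The window opens on the start date, so the first occurrence inside is #1 on November 30, 2003.
December 27, 2003 is 27 days after the start; 27 ÷ 2 = 13 remainder 1. Last occurrence in the window: #14 on December 26, 2003.
Occurrences #1 through #14: 14 in total.

14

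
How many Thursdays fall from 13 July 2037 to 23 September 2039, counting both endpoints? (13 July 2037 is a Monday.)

13 July 2037 is a Monday; the first Thursday on or after it is 16 July 2037 (3 days later).
From 16 July 2037 to 23 September 2039: 168 + 365 + 266 = 799 days (rest of 2037, 2038, to 23 September 2039 in 2039).
799 ÷ 7 = 114 full weeks with remainder 1, so 114 more Thursdays after the first → 115.

115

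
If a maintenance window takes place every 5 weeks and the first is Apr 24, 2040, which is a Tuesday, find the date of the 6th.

Oct 16, 2040

The 6th occurrence is 5 intervals after the first: 5 × 35 = 175 days after Apr 24, 2040.
Apr has 30 days — 6 days to the end of Apr leaves 169.
May has 31 days (138 left).
Jun has 30 days (108 left).
Jul has 31 days (77 left).
Aug has 31 days (46 left).
Sep has 30 days (16 left).
16 days into Oct → Oct 16, 2040.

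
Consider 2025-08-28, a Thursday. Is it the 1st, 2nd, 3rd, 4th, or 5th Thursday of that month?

4th

Day 28 falls in week ⌈28/7⌉ of the month.
Days 1–7 hold the 1st Thursday, 8–14 the 2nd, 15–21 the 3rd, 22–28 the 4th, 29–31 the 5th.
28 is in the range for the 4th.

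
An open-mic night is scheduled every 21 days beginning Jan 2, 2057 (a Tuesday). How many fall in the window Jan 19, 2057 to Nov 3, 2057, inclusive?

Occurrences land 21·i days after Jan 2, 2057 for i = 0, 1, 2, …
Jan 19, 2057 is 17 days after the start; 17 ÷ 21 = 0 remainder 17; since the remainder is 17, round up to i = 1. First occurrence in the window: #2 on Jan 23, 2057 (1×21 = 21 days in).
Nov 3, 2057 is 305 days after the start; 305 ÷ 21 = 14 remainder 11. Last occurrence in the window: #15 on Oct 23, 2057.
Occurrences #2 through #15: 14 in total.

14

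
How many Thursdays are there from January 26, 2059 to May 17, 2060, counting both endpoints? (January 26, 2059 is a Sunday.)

January 26, 2059 is a Sunday; the first Thursday on or after it is January 30, 2059 (4 days later).
From January 30, 2059 to May 17, 2060: 335 + 138 = 473 days (rest of 2059, to May 17, 2060 in 2060).
473 ÷ 7 = 67 full weeks with remainder 4, so 67 more Thursdays after the first → 68.

68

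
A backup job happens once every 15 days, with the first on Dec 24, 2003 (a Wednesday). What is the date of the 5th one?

Feb 22, 2004

The 5th occurrence is 4 intervals after the first: 4 × 15 = 60 days after Dec 24, 2003.
Dec has 31 days — 7 days to the end of Dec leaves 53.
Jan has 31 days (22 left).
22 days into Feb → Feb 22, 2004.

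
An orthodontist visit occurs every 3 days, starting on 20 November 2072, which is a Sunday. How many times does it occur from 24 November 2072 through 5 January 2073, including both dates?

Occurrences land 3·i days after 20 November 2072 for i = 0, 1, 2, …
24 November 2072 is 4 days after the start; 4 ÷ 3 = 1 remainder 1; since the remainder is 1, round up to i = 2. First occurrence in the window: #3 on 26 November 2072 (2×3 = 6 days in).
5 January 2073 is 46 days after the start; 46 ÷ 3 = 15 remainder 1. Last occurrence in the window: #16 on 4 January 2073.
Occurrences #3 through #16: 14 in total.

14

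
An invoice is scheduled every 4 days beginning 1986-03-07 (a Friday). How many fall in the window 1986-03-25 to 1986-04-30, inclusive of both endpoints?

9

Occurrences land 4·i days after 1986-03-07 for i = 0, 1, 2, …
1986-03-25 is 18 days after the start; 18 ÷ 4 = 4 remainder 2; since the remainder is 2, round up to i = 5. First occurrence in the window: #6 on 1986-03-27 (5×4 = 20 days in).
1986-04-30 is 54 days after the start; 54 ÷ 4 = 13 remainder 2. Last occurrence in the window: #14 on 1986-04-28.
Occurrences #6 through #14: 9 in total.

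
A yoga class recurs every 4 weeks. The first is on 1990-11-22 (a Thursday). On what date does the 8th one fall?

1991-06-06

The 8th occurrence is 7 intervals after the first: 7 × 28 = 196 days after 1990-11-22.
November has 30 days — 8 days to the end of November leaves 188.
December has 31 days (157 left).
January has 31 days (126 left).
February has 28 days (98 left).
March has 31 days (67 left).
April has 30 days (37 left).
May has 31 days (6 left).
6 days into June → 1991-06-06.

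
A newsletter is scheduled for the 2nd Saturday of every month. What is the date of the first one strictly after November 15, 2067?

November 2067 starts on a Tuesday; its first Saturday is the 5th, so the 2nd Saturday is the 12th — November 12, 2067.
That is not after November 15, 2067, so look at December 2067.
December 2067 starts on a Thursday; its first Saturday is the 3rd, so the 2nd Saturday is the 10th — December 10, 2067.

December 10, 2067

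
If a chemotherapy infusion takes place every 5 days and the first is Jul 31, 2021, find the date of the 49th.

Mar 28, 2022

The 49th occurrence is 48 intervals after the first: 48 × 5 = 240 days after Jul 31, 2021.
Jul has 31 days — 0 days to the end of Jul leaves 240.
Aug has 31 days (209 left).
Sep has 30 days (179 left).
Oct has 31 days (148 left).
Nov has 30 days (118 left).
Dec has 31 days (87 left).
Jan has 31 days (56 left).
Feb has 28 days (28 left).
28 days into Mar → Mar 28, 2022.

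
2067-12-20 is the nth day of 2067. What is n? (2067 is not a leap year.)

354

Days in months before December: 31 + 28 + 31 + 30 + 31 + 30 + 31 + 31 + 30 + 31 + 30 = 334.
Plus 20 days into December → day 354.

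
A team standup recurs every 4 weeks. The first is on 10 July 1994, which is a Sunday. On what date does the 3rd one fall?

The 3rd occurrence is 2 intervals after the first: 2 × 28 = 56 days after 10 July 1994.
July has 31 days — 21 days to the end of July leaves 35.
August has 31 days (4 left).
4 days into September → 4 September 1994.

4 September 1994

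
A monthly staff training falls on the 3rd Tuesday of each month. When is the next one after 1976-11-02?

November 1976 starts on a Monday; its first Tuesday is the 2nd, so the 3rd Tuesday is the 16th — 1976-11-16.
1976-11-16 is after 1976-11-02, so that is the next one.

1976-11-16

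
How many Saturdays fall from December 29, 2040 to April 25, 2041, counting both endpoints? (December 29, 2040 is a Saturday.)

17

December 29, 2040 is a Saturday; the first Saturday on or after it is December 29, 2040.
From December 29, 2040 to April 25, 2041: 2 + 31 + 28 + 31 + 25 = 117 days (rest of December, January, February, March, April).
117 ÷ 7 = 16 full weeks with remainder 5, so 16 more Saturdays after the first → 17.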